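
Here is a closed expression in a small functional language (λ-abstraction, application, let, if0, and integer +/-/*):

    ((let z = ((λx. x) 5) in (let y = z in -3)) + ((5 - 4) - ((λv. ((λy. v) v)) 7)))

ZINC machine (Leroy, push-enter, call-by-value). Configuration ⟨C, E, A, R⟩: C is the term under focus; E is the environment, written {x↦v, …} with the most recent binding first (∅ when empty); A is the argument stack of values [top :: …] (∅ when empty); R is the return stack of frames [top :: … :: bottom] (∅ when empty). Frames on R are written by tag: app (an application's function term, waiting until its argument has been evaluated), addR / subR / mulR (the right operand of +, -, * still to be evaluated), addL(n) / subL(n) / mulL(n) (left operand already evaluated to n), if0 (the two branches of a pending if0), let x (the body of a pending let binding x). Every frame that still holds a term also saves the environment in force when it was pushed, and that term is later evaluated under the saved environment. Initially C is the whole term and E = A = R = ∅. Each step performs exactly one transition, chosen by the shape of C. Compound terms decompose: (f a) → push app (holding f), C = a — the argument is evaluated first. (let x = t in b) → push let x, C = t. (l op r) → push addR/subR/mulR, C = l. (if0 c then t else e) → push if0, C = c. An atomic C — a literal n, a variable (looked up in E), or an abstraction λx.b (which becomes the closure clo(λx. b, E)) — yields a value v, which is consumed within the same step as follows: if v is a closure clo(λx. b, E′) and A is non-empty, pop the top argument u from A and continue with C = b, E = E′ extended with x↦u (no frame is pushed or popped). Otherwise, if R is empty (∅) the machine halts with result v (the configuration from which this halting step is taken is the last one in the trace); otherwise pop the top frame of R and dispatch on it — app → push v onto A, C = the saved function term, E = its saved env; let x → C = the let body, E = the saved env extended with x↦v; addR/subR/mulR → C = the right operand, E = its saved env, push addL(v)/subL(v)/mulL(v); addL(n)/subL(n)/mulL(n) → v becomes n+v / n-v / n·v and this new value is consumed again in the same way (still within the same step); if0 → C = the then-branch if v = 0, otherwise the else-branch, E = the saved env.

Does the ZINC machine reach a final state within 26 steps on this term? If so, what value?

[0] [C=((let z = ((λx. x) 5) in (let y = z in -3)) + ((5 - 4) - ((λv. ((λy. v) v)) 7))) | E=∅ | A=∅ | R=∅]
[1] [C=(let z = ((λx. x) 5) in (let y = z in -3)) | E=∅ | A=∅ | R=[addR]]
[2] [C=((λx. x) 5) | E=∅ | A=∅ | R=[let z :: addR]]
[3] [C=5 | E=∅ | A=∅ | R=[app :: let z :: addR]]
[4] [C=(λx. x) | E=∅ | A=[5] | R=[let z :: addR]]
[5] [C=x | E={x↦5} | A=∅ | R=[let z :: addR]]
[6] [C=(let y = z in -3) | E={z↦5} | A=∅ | R=[addR]]
[7] [C=z | E={z↦5} | A=∅ | R=[let y :: addR]]
[8] [C=-3 | E={y↦5, z↦5} | A=∅ | R=[addR]]
[9] [C=((5 - 4) - ((λv. ((λy. v) v)) 7)) | E=∅ | A=∅ | R=[addL(-3)]]
[10] [C=(5 - 4) | E=∅ | A=∅ | R=[subR :: addL(-3)]]
[11] [C=5 | E=∅ | A=∅ | R=[subR :: subR :: addL(-3)]]
[12] [C=4 | E=∅ | A=∅ | R=[subL(5) :: subR :: addL(-3)]]
[13] [C=((λv. ((λy. v) v)) 7) | E=∅ | A=∅ | R=[subL(1) :: addL(-3)]]
[14] [C=7 | E=∅ | A=∅ | R=[app :: subL(1) :: addL(-3)]]
[15] [C=(λv. ((λy. v) v)) | E=∅ | A=[7] | R=[subL(1) :: addL(-3)]]
[16] [C=((λy. v) v) | E={v↦7} | A=∅ | R=[subL(1) :: addL(-3)]]
[17] [C=v | E={v↦7} | A=∅ | R=[app :: subL(1) :: addL(-3)]]
[18] [C=(λy. v) | E={v↦7} | A=[7] | R=[subL(1) :: addL(-3)]]
[19] [C=v | E={y↦7, v↦7} | A=∅ | R=[subL(1) :: addL(-3)]]
→ final value -9

Answer: -9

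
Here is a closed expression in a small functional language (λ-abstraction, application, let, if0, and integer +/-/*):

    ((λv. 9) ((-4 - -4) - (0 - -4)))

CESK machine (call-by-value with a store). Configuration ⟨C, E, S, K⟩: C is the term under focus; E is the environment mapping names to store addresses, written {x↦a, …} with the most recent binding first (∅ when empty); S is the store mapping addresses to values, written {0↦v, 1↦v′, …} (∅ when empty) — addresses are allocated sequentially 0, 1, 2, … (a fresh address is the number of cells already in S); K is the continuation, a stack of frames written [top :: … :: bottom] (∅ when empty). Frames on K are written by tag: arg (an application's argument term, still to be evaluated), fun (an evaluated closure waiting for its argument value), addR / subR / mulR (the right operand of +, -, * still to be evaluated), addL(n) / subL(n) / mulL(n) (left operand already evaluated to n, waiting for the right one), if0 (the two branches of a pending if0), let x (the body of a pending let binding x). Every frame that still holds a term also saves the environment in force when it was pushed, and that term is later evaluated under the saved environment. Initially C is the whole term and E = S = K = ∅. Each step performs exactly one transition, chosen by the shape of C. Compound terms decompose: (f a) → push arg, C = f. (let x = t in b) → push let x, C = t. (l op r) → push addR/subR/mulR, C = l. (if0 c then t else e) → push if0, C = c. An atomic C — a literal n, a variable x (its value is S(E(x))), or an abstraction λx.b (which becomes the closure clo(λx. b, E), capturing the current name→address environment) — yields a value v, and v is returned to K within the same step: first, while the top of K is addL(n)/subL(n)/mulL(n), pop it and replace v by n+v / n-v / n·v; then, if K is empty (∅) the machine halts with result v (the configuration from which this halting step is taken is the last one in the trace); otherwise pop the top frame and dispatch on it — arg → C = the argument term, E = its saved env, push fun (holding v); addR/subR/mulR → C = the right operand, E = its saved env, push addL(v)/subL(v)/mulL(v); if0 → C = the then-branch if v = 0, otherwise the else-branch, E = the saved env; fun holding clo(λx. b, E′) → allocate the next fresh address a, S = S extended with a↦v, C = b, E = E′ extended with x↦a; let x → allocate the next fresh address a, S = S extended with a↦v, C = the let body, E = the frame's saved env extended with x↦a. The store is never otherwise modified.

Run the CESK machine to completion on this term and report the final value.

Answer: 9

Derivation:
[0] [C=((λv. 9) ((-4 - -4) - (0 - -4))) | E=∅ | S=∅ | K=∅]
[1] [C=(λv. 9) | E=∅ | S=∅ | K=[arg]]
[2] [C=((-4 - -4) - (0 - -4)) | E=∅ | S=∅ | K=[fun]]
[3] [C=(-4 - -4) | E=∅ | S=∅ | K=[subR :: fun]]
[4] [C=-4 | E=∅ | S=∅ | K=[subR :: subR :: fun]]
[5] [C=-4 | E=∅ | S=∅ | K=[subL(-4) :: subR :: fun]]
[6] [C=(0 - -4) | E=∅ | S=∅ | K=[subL(0) :: fun]]
[7] [C=0 | E=∅ | S=∅ | K=[subR :: subL(0) :: fun]]
[8] [C=-4 | E=∅ | S=∅ | K=[subL(0) :: subL(0) :: fun]]
[9] [C=9 | E={v↦0} | S={0↦-4} | K=∅]
→ final value 9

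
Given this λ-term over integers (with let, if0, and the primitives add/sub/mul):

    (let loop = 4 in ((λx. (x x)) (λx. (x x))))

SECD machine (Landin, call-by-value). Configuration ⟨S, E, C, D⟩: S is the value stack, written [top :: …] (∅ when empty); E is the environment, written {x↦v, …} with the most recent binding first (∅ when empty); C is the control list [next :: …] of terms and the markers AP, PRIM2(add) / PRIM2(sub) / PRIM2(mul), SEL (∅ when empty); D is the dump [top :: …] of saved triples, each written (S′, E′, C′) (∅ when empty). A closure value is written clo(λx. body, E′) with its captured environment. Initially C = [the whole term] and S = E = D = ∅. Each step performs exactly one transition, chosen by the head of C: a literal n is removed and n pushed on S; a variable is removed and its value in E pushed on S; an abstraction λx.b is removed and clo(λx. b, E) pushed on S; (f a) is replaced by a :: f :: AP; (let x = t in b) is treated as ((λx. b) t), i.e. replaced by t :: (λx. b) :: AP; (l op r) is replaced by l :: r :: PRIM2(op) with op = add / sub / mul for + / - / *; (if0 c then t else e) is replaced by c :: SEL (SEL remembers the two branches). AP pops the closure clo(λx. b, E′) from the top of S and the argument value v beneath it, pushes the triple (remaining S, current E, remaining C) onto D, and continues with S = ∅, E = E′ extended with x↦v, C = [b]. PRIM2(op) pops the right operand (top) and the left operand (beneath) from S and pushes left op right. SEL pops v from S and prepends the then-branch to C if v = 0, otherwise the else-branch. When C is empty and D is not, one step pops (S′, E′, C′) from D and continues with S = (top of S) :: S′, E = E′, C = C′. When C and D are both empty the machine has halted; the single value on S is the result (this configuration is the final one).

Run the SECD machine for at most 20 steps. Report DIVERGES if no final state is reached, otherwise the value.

0. <S=∅, E=∅, C=[(let loop = 4 in ((λx. (x x)) (λx. (x x))))], D=∅>
1. <S=∅, E=∅, C=[4 :: (λloop. ((λx. (x x)) (λx. (x x)))) :: AP], D=∅>
2. <S=[4], E=∅, C=[(λloop. ((λx. (x x)) (λx. (x x)))) :: AP], D=∅>
3. <S=[clo(λloop. ((λx. (x x)) (λx. (x x))), ∅) :: 4], E=∅, C=[AP], D=∅>
4. <S=∅, E={loop↦4}, C=[((λx. (x x)) (λx. (x x)))], D=[(∅, ∅, ∅)]>
5. <S=∅, E={loop↦4}, C=[(λx. (x x)) :: (λx. (x x)) :: AP], D=[(∅, ∅, ∅)]>
6. <S=[clo(λx. (x x), {loop↦4})], E={loop↦4}, C=[(λx. (x x)) :: AP], D=[(∅, ∅, ∅)]>
7. <S=[clo(λx. (x x), {loop↦4}) :: clo(λx. (x x), {loop↦4})], E={loop↦4}, C=[AP], D=[(∅, ∅, ∅)]>
8. <S=∅, E={x↦clo(λx. (x x), {loop↦4}), loop↦4}, C=[(x x)], D=[(∅, {loop↦4}, ∅) :: (∅, ∅, ∅)]>
9. <S=∅, E={x↦clo(λx. (x x), {loop↦4}), loop↦4}, C=[x :: x :: AP], D=[(∅, {loop↦4}, ∅) :: (∅, ∅, ∅)]>
10. <S=[clo(λx. (x x), {loop↦4})], E={x↦clo(λx. (x x), {loop↦4}), loop↦4}, C=[x :: AP], D=[(∅, {loop↦4}, ∅) :: (∅, ∅, ∅)]>
11. <S=[clo(λx. (x x), {loop↦4}) :: clo(λx. (x x), {loop↦4})], E={x↦clo(λx. (x x), {loop↦4}), loop↦4}, C=[AP], D=[(∅, {loop↦4}, ∅) :: (∅, ∅, ∅)]>
12. <S=∅, E={x↦clo(λx. (x x), {loop↦4}), loop↦4}, C=[(x x)], D=[(∅, {x↦clo(λx. (x x), {loop↦4}), loop↦4}, ∅) :: (∅, {loop↦4}, ∅) :: (∅, ∅, ∅)]>
13. <S=∅, E={x↦clo(λx. (x x), {loop↦4}), loop↦4}, C=[x :: x :: AP], D=[(∅, {x↦clo(λx. (x x), {loop↦4}), loop↦4}, ∅) :: (∅, {loop↦4}, ∅) :: (∅, ∅, ∅)]>
14. <S=[clo(λx. (x x), {loop↦4})], E={x↦clo(λx. (x x), {loop↦4}), loop↦4}, C=[x :: AP], D=[(∅, {x↦clo(λx. (x x), {loop↦4}), loop↦4}, ∅) :: (∅, {loop↦4}, ∅) :: (∅, ∅, ∅)]>
15. <S=[clo(λx. (x x), {loop↦4}) :: clo(λx. (x x), {loop↦4})], E={x↦clo(λx. (x x), {loop↦4}), loop↦4}, C=[AP], D=[(∅, {x↦clo(λx. (x x), {loop↦4}), loop↦4}, ∅) :: (∅, {loop↦4}, ∅) :: (∅, ∅, ∅)]>
16. <S=∅, E={x↦clo(λx. (x x), {loop↦4}), loop↦4}, C=[(x x)], D=[(∅, {x↦clo(λx. (x x), {loop↦4}), loop↦4}, ∅) :: (∅, {x↦clo(λx. (x x), {loop↦4}), loop↦4}, ∅) :: (∅, {loop↦4}, ∅) :: (∅, ∅, ∅)]>
17. <S=∅, E={x↦clo(λx. (x x), {loop↦4}), loop↦4}, C=[x :: x :: AP], D=[(∅, {x↦clo(λx. (x x), {loop↦4}), loop↦4}, ∅) :: (∅, {x↦clo(λx. (x x), {loop↦4}), loop↦4}, ∅) :: (∅, {loop↦4}, ∅) :: (∅, ∅, ∅)]>
18. <S=[clo(λx. (x x), {loop↦4})], E={x↦clo(λx. (x x), {loop↦4}), loop↦4}, C=[x :: AP], D=[(∅, {x↦clo(λx. (x x), {loop↦4}), loop↦4}, ∅) :: (∅, {x↦clo(λx. (x x), {loop↦4}), loop↦4}, ∅) :: (∅, {loop↦4}, ∅) :: (∅, ∅, ∅)]>
19. <S=[clo(λx. (x x), {loop↦4}) :: clo(λx. (x x), {loop↦4})], E={x↦clo(λx. (x x), {loop↦4}), loop↦4}, C=[AP], D=[(∅, {x↦clo(λx. (x x), {loop↦4}), loop↦4}, ∅) :: (∅, {x↦clo(λx. (x x), {loop↦4}), loop↦4}, ∅) :: (∅, {loop↦4}, ∅) :: (∅, ∅, ∅)]>
20. <S=∅, E={x↦clo(λx. (x x), {loop↦4}), loop↦4}, C=[(x x)], D=[(∅, {x↦clo(λx. (x x), {loop↦4}), loop↦4}, ∅) :: (∅, {x↦clo(λx. (x x), {loop↦4}), loop↦4}, ∅) :: (∅, {x↦clo(λx. (x x), {loop↦4}), loop↦4}, ∅) :: (∅, {loop↦4}, ∅) :: (∅, ∅, ∅)]>
→ 20 transitions taken and the configuration is still not final: no result within 20 steps

Answer: DIVERGES (no final state within 20 steps)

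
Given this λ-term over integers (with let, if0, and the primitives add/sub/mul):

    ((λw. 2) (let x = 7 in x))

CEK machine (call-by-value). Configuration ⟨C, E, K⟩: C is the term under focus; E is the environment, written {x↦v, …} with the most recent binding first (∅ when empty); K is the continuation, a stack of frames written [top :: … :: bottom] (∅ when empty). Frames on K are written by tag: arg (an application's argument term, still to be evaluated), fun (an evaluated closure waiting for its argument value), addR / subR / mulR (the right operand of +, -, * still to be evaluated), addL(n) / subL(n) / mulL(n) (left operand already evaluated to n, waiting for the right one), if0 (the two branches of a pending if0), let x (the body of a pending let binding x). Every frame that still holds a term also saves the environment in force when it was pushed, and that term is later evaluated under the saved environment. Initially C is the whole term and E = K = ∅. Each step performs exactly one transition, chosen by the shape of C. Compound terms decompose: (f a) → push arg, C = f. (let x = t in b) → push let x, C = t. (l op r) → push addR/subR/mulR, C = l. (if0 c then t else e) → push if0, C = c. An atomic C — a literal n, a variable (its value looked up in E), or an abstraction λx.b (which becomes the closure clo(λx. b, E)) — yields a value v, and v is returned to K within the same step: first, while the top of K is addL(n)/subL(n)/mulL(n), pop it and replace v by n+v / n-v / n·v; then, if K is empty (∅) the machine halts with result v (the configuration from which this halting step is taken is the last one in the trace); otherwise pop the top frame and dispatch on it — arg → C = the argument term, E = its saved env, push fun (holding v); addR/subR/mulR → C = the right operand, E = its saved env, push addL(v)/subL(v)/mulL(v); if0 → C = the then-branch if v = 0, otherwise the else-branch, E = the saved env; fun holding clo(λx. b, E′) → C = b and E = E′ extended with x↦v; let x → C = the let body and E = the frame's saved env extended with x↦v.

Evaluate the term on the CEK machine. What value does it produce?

0. <C=((λw. 2) (let x = 7 in x)), E=∅, K=∅>
1. <C=(λw. 2), E=∅, K=[arg]>
2. <C=(let x = 7 in x), E=∅, K=[fun]>
3. <C=7, E=∅, K=[let x :: fun]>
4. <C=x, E={x↦7}, K=[fun]>
5. <C=2, E={w↦7}, K=∅>
→ final value 2

Answer: 2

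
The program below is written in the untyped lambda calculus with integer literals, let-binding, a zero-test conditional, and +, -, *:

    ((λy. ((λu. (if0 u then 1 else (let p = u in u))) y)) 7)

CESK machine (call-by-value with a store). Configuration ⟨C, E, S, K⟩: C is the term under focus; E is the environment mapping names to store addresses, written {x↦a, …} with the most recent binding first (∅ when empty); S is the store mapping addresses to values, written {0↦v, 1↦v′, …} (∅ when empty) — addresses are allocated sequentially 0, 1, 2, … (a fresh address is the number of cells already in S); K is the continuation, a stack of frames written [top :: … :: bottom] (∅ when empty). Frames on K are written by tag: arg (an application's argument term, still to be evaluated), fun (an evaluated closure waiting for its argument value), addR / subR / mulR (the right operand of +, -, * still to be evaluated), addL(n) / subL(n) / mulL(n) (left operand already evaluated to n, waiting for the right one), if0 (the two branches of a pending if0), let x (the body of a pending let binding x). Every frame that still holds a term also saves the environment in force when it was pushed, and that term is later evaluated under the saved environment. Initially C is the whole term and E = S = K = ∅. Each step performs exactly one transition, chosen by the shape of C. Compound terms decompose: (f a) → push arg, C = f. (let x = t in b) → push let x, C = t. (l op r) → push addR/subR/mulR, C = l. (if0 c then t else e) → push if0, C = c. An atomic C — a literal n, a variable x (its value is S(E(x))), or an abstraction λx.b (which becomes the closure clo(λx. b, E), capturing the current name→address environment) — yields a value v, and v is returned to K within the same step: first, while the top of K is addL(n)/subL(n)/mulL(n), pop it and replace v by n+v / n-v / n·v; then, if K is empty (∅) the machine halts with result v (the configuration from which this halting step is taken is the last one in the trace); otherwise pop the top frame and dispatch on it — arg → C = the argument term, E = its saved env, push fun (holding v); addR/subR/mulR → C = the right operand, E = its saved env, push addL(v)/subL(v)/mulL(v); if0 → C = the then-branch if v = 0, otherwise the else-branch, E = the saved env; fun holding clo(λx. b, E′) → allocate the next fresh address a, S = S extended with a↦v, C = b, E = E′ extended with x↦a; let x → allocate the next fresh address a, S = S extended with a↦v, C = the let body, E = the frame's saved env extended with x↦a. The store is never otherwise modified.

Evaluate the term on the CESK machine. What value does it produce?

Answer: 7

Execution trace:
step 0: <C=((λy. ((λu. (if0 u then 1 else (let p = u in u))) y)) 7), E=∅, S=∅, K=∅>
step 1: <C=(λy. ((λu. (if0 u then 1 else (let p = u in u))) y)), E=∅, S=∅, K=[arg]>
step 2: <C=7, E=∅, S=∅, K=[fun]>
step 3: <C=((λu. (if0 u then 1 else (let p = u in u))) y), E={y↦0}, S={0↦7}, K=∅>
step 4: <C=(λu. (if0 u then 1 else (let p = u in u))), E={y↦0}, S={0↦7}, K=[arg]>
step 5: <C=y, E={y↦0}, S={0↦7}, K=[fun]>
step 6: <C=(if0 u then 1 else (let p = u in u)), E={u↦1, y↦0}, S={0↦7, 1↦7}, K=∅>
step 7: <C=u, E={u↦1, y↦0}, S={0↦7, 1↦7}, K=[if0]>
step 8: <C=(let p = u in u), E={u↦1, y↦0}, S={0↦7, 1↦7}, K=∅>
step 9: <C=u, E={u↦1, y↦0}, S={0↦7, 1↦7}, K=[let p]>
step 10: <C=u, E={p↦2, u↦1, y↦0}, S={0↦7, 1↦7, 2↦7}, K=∅>
→ final value 7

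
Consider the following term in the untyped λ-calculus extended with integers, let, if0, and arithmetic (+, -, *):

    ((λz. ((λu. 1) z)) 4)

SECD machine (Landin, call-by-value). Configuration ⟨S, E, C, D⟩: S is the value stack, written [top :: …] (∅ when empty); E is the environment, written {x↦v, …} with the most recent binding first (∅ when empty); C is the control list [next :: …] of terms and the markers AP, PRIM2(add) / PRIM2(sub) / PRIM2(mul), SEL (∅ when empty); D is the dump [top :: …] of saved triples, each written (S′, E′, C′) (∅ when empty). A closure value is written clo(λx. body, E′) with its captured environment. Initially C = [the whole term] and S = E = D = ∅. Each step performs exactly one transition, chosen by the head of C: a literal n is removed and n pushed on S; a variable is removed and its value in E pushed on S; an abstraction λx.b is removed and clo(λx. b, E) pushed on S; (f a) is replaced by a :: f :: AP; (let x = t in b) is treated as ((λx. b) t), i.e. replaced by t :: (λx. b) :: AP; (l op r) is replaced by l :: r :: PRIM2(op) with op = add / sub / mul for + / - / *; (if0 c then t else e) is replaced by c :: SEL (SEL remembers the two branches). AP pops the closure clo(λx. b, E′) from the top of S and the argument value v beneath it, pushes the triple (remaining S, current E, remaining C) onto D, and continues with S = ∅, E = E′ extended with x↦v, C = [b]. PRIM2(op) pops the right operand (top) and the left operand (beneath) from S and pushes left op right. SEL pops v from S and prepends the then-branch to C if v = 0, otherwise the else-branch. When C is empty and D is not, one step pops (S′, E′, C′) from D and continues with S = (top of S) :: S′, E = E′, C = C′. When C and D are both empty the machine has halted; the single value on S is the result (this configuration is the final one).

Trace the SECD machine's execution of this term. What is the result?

t=0: ⟨S=∅; E=∅; C=[((λz. ((λu. 1) z)) 4)]; D=∅⟩
t=1: ⟨S=∅; E=∅; C=[4 :: (λz. ((λu. 1) z)) :: AP]; D=∅⟩
t=2: ⟨S=[4]; E=∅; C=[(λz. ((λu. 1) z)) :: AP]; D=∅⟩
t=3: ⟨S=[clo(λz. ((λu. 1) z), ∅) :: 4]; E=∅; C=[AP]; D=∅⟩
t=4: ⟨S=∅; E={z↦4}; C=[((λu. 1) z)]; D=[(∅, ∅, ∅)]⟩
t=5: ⟨S=∅; E={z↦4}; C=[z :: (λu. 1) :: AP]; D=[(∅, ∅, ∅)]⟩
t=6: ⟨S=[4]; E={z↦4}; C=[(λu. 1) :: AP]; D=[(∅, ∅, ∅)]⟩
t=7: ⟨S=[clo(λu. 1, {z↦4}) :: 4]; E={z↦4}; C=[AP]; D=[(∅, ∅, ∅)]⟩
t=8: ⟨S=∅; E={u↦4, z↦4}; C=[1]; D=[(∅, {z↦4}, ∅) :: (∅, ∅, ∅)]⟩
t=9: ⟨S=[1]; E={u↦4, z↦4}; C=∅; D=[(∅, {z↦4}, ∅) :: (∅, ∅, ∅)]⟩
t=10: ⟨S=[1]; E={z↦4}; C=∅; D=[(∅, ∅, ∅)]⟩
t=11: ⟨S=[1]; E=∅; C=∅; D=∅⟩
→ final value 1

Answer: 1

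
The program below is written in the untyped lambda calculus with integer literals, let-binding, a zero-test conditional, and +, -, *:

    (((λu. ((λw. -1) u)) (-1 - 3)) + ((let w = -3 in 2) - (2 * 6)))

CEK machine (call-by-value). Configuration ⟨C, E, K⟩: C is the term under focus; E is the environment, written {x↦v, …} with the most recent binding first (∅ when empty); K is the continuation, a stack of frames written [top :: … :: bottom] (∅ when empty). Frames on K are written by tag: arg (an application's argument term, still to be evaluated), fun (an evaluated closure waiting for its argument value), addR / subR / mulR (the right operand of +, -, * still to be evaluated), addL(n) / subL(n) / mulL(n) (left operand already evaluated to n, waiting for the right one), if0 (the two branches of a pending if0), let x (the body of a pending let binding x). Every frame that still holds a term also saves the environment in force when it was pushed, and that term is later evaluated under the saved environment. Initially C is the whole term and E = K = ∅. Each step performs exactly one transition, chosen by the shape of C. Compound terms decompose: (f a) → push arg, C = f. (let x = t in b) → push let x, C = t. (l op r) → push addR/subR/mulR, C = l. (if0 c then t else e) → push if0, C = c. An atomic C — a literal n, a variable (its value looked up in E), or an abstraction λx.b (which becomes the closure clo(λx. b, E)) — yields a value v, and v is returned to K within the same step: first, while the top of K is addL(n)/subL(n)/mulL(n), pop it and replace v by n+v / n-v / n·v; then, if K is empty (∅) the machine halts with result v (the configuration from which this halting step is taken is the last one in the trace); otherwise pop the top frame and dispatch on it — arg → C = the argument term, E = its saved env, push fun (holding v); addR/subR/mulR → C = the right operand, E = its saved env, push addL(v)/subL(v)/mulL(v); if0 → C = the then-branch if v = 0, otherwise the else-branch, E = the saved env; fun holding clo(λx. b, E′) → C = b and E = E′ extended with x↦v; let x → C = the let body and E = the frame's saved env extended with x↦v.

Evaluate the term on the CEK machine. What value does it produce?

step 0: ⟨C=(((λu. ((λw. -1) u)) (-1 - 3)) + ((let w = -3 in 2) - (2 * 6))); E=∅; K=∅⟩
step 1: ⟨C=((λu. ((λw. -1) u)) (-1 - 3)); E=∅; K=[addR]⟩
step 2: ⟨C=(λu. ((λw. -1) u)); E=∅; K=[arg :: addR]⟩
step 3: ⟨C=(-1 - 3); E=∅; K=[fun :: addR]⟩
step 4: ⟨C=-1; E=∅; K=[subR :: fun :: addR]⟩
step 5: ⟨C=3; E=∅; K=[subL(-1) :: fun :: addR]⟩
step 6: ⟨C=((λw. -1) u); E={u↦-4}; K=[addR]⟩
step 7: ⟨C=(λw. -1); E={u↦-4}; K=[arg :: addR]⟩
step 8: ⟨C=u; E={u↦-4}; K=[fun :: addR]⟩
step 9: ⟨C=-1; E={w↦-4, u↦-4}; K=[addR]⟩
step 10: ⟨C=((let w = -3 in 2) - (2 * 6)); E=∅; K=[addL(-1)]⟩
step 11: ⟨C=(let w = -3 in 2); E=∅; K=[subR :: addL(-1)]⟩
step 12: ⟨C=-3; E=∅; K=[let w :: subR :: addL(-1)]⟩
step 13: ⟨C=2; E={w↦-3}; K=[subR :: addL(-1)]⟩
step 14: ⟨C=(2 * 6); E=∅; K=[subL(2) :: addL(-1)]⟩
step 15: ⟨C=2; E=∅; K=[mulR :: subL(2) :: addL(-1)]⟩
step 16: ⟨C=6; E=∅; K=[mulL(2) :: subL(2) :: addL(-1)]⟩
→ final value -11

Answer: -11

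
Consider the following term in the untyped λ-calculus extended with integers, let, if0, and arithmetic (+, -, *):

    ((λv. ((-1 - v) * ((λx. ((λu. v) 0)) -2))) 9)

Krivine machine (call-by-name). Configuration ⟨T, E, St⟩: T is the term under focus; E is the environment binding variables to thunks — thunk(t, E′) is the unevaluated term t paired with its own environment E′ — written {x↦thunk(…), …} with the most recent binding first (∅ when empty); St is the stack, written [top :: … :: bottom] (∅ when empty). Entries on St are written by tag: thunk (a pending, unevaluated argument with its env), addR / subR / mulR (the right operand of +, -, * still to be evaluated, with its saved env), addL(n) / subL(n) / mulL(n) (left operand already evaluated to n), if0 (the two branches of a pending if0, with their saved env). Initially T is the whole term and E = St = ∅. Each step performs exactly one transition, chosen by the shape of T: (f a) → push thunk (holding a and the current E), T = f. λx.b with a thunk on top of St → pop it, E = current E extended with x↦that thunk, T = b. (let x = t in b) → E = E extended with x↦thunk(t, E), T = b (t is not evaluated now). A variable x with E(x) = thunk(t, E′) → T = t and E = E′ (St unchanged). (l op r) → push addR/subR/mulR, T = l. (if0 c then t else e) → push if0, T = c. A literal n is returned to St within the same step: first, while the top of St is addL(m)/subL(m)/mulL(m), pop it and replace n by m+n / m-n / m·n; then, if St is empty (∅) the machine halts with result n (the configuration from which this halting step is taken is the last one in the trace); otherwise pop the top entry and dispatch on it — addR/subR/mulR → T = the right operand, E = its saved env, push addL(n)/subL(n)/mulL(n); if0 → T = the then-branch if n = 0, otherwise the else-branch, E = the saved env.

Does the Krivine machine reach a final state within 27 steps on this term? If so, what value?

Answer: -90

Machine steps:
t=0: ⟨T=((λv. ((-1 - v) * ((λx. ((λu. v) 0)) -2))) 9); E=∅; St=∅⟩
t=1: ⟨T=(λv. ((-1 - v) * ((λx. ((λu. v) 0)) -2))); E=∅; St=[thunk]⟩
t=2: ⟨T=((-1 - v) * ((λx. ((λu. v) 0)) -2)); E={v↦thunk(9, ∅)}; St=∅⟩
t=3: ⟨T=(-1 - v); E={v↦thunk(9, ∅)}; St=[mulR]⟩
t=4: ⟨T=-1; E={v↦thunk(9, ∅)}; St=[subR :: mulR]⟩
t=5: ⟨T=v; E={v↦thunk(9, ∅)}; St=[subL(-1) :: mulR]⟩
t=6: ⟨T=9; E=∅; St=[subL(-1) :: mulR]⟩
t=7: ⟨T=((λx. ((λu. v) 0)) -2); E={v↦thunk(9, ∅)}; St=[mulL(-10)]⟩
t=8: ⟨T=(λx. ((λu. v) 0)); E={v↦thunk(9, ∅)}; St=[thunk :: mulL(-10)]⟩
t=9: ⟨T=((λu. v) 0); E={x↦thunk(-2, {v↦thunk(9, ∅)}), v↦thunk(9, ∅)}; St=[mulL(-10)]⟩
t=10: ⟨T=(λu. v); E={x↦thunk(-2, {v↦thunk(9, ∅)}), v↦thunk(9, ∅)}; St=[thunk :: mulL(-10)]⟩
t=11: ⟨T=v; E={u↦thunk(0, {x↦thunk(-2, {v↦thunk(9, ∅)}), v↦thunk(9, ∅)}), x↦thunk(-2, {v↦thunk(9, ∅)}), v↦thunk(9, ∅)}; St=[mulL(-10)]⟩
t=12: ⟨T=9; E=∅; St=[mulL(-10)]⟩
→ final value -90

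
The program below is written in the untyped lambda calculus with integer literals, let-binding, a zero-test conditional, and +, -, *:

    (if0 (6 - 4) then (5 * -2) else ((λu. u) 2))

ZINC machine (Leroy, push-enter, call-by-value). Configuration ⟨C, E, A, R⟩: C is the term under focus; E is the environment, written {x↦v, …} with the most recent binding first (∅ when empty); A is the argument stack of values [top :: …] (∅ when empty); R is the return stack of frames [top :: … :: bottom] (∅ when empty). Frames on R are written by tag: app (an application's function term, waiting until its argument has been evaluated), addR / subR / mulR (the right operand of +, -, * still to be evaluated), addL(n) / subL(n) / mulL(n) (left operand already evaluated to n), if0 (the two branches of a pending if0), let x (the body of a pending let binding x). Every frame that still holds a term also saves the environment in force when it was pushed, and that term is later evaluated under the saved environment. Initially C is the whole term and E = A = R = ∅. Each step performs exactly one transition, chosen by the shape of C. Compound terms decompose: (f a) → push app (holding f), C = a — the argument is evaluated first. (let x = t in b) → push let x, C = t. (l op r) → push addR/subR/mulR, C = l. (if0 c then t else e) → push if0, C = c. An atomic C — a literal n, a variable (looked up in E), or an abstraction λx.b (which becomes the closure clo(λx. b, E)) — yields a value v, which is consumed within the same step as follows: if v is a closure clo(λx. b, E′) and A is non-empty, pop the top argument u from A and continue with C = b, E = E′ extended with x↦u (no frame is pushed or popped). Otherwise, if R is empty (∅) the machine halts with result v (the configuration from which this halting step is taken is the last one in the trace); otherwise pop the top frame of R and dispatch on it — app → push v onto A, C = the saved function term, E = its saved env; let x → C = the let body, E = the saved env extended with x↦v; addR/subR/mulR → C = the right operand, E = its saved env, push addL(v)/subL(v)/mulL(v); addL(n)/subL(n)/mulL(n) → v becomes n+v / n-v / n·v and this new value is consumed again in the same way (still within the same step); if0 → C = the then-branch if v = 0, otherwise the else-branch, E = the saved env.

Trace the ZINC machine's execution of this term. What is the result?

t=0: ⟨C=(if0 (6 - 4) then (5 * -2) else ((λu. u) 2)); E=∅; A=∅; R=∅⟩
t=1: ⟨C=(6 - 4); E=∅; A=∅; R=[if0]⟩
t=2: ⟨C=6; E=∅; A=∅; R=[subR :: if0]⟩
t=3: ⟨C=4; E=∅; A=∅; R=[subL(6) :: if0]⟩
t=4: ⟨C=((λu. u) 2); E=∅; A=∅; R=∅⟩
t=5: ⟨C=2; E=∅; A=∅; R=[app]⟩
t=6: ⟨C=(λu. u); E=∅; A=[2]; R=∅⟩
t=7: ⟨C=u; E={u↦2}; A=∅; R=∅⟩
→ final value 2

Answer: 2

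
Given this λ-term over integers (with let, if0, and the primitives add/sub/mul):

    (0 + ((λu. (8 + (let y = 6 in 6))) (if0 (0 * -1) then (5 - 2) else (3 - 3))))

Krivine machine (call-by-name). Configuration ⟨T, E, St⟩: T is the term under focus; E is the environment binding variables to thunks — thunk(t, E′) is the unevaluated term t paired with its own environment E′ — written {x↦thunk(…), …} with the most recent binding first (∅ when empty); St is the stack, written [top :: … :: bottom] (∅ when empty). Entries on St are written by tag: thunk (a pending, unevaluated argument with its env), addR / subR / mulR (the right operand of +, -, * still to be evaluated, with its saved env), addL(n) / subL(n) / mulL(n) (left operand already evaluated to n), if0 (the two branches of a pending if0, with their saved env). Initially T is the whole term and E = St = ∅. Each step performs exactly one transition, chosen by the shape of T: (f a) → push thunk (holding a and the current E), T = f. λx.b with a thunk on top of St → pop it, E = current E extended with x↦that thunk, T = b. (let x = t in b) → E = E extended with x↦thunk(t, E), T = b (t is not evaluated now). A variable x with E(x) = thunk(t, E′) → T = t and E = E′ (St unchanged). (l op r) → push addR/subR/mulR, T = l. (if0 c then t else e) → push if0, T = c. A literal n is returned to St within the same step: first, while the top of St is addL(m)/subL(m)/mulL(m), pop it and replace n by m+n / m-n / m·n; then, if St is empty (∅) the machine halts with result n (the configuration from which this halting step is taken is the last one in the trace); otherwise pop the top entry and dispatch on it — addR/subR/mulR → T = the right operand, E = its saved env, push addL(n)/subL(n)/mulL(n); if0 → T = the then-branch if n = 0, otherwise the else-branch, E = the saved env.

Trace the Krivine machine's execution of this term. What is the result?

Answer: 14

Execution trace:
0. <T=(0 + ((λu. (8 + (let y = 6 in 6))) (if0 (0 * -1) then (5 - 2) else (3 - 3)))), E=∅, St=∅>
1. <T=0, E=∅, St=[addR]>
2. <T=((λu. (8 + (let y = 6 in 6))) (if0 (0 * -1) then (5 - 2) else (3 - 3))), E=∅, St=[addL(0)]>
3. <T=(λu. (8 + (let y = 6 in 6))), E=∅, St=[thunk :: addL(0)]>
4. <T=(8 + (let y = 6 in 6)), E={u↦thunk((if0 (0 * -1) then (5 - 2) else (3 - 3)), ∅)}, St=[addL(0)]>
5. <T=8, E={u↦thunk((if0 (0 * -1) then (5 - 2) else (3 - 3)), ∅)}, St=[addR :: addL(0)]>
6. <T=(let y = 6 in 6), E={u↦thunk((if0 (0 * -1) then (5 - 2) else (3 - 3)), ∅)}, St=[addL(8) :: addL(0)]>
7. <T=6, E={y↦thunk(6, {u↦thunk((if0 (0 * -1) then (5 - 2) else (3 - 3)), ∅)}), u↦thunk((if0 (0 * -1) then (5 - 2) else (3 - 3)), ∅)}, St=[addL(8) :: addL(0)]>
→ final value 14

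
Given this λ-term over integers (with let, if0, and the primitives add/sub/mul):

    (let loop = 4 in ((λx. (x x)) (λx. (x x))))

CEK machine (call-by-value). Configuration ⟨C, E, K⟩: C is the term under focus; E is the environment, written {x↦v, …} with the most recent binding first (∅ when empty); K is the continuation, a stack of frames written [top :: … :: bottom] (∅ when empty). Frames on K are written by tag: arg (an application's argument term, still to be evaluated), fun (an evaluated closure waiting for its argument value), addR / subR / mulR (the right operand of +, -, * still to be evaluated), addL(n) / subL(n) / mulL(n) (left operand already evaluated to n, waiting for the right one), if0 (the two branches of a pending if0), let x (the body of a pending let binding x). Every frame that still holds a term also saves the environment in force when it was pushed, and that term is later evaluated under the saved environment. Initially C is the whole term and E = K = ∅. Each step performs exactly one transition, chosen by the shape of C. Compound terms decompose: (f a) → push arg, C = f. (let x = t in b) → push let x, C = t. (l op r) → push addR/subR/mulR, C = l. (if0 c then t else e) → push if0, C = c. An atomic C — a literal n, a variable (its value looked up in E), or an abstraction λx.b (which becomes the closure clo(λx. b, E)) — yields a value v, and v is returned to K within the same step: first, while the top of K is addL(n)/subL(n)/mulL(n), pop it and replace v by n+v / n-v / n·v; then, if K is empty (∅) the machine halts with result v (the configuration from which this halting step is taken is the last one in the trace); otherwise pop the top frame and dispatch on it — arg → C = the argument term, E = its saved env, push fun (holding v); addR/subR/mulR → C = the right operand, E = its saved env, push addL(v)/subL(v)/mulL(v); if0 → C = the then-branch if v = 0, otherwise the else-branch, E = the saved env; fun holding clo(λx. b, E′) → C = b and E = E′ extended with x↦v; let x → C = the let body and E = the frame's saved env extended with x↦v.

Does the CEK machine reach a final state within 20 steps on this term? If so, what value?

Answer: DIVERGES (no final state within 20 steps)

Derivation:
step 0: [C=(let loop = 4 in ((λx. (x x)) (λx. (x x)))) | E=∅ | K=∅]
step 1: [C=4 | E=∅ | K=[let loop]]
step 2: [C=((λx. (x x)) (λx. (x x))) | E={loop↦4} | K=∅]
step 3: [C=(λx. (x x)) | E={loop↦4} | K=[arg]]
step 4: [C=(λx. (x x)) | E={loop↦4} | K=[fun]]
step 5: [C=(x x) | E={x↦clo(λx. (x x), {loop↦4}), loop↦4} | K=∅]
step 6: [C=x | E={x↦clo(λx. (x x), {loop↦4}), loop↦4} | K=[arg]]
step 7: [C=x | E={x↦clo(λx. (x x), {loop↦4}), loop↦4} | K=[fun]]
… configuration repeats with period 3 (steps 5–7 recur indefinitely) …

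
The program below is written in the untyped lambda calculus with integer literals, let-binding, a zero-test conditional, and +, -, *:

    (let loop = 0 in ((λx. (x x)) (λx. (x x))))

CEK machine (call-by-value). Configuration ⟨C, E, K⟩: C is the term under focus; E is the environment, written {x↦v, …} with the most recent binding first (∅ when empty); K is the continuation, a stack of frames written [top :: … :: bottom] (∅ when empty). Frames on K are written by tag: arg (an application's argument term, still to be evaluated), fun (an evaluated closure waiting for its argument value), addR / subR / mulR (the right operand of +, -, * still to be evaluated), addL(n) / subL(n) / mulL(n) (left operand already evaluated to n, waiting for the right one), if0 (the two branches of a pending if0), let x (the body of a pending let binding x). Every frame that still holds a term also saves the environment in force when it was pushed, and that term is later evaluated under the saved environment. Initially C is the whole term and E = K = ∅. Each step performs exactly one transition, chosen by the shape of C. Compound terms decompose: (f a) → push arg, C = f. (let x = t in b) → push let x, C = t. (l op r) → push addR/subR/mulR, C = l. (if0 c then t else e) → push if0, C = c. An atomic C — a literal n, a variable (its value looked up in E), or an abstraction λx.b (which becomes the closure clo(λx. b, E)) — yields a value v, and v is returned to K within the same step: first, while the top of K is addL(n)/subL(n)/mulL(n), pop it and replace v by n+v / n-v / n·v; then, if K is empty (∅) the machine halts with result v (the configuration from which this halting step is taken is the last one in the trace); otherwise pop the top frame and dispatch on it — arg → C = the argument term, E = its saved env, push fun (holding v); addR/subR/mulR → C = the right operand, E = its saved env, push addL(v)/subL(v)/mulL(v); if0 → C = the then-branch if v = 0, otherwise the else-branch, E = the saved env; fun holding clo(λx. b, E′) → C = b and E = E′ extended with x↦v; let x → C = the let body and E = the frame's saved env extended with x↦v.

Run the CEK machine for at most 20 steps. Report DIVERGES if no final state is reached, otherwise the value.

Answer: DIVERGES (no final state within 20 steps)

Derivation:
t=0: <C=(let loop = 0 in ((λx. (x x)) (λx. (x x)))), E=∅, K=∅>
t=1: <C=0, E=∅, K=[let loop]>
t=2: <C=((λx. (x x)) (λx. (x x))), E={loop↦0}, K=∅>
t=3: <C=(λx. (x x)), E={loop↦0}, K=[arg]>
t=4: <C=(λx. (x x)), E={loop↦0}, K=[fun]>
t=5: <C=(x x), E={x↦clo(λx. (x x), {loop↦0}), loop↦0}, K=∅>
t=6: <C=x, E={x↦clo(λx. (x x), {loop↦0}), loop↦0}, K=[arg]>
t=7: <C=x, E={x↦clo(λx. (x x), {loop↦0}), loop↦0}, K=[fun]>
… configuration repeats with period 3 (steps 5–7 recur indefinitely) …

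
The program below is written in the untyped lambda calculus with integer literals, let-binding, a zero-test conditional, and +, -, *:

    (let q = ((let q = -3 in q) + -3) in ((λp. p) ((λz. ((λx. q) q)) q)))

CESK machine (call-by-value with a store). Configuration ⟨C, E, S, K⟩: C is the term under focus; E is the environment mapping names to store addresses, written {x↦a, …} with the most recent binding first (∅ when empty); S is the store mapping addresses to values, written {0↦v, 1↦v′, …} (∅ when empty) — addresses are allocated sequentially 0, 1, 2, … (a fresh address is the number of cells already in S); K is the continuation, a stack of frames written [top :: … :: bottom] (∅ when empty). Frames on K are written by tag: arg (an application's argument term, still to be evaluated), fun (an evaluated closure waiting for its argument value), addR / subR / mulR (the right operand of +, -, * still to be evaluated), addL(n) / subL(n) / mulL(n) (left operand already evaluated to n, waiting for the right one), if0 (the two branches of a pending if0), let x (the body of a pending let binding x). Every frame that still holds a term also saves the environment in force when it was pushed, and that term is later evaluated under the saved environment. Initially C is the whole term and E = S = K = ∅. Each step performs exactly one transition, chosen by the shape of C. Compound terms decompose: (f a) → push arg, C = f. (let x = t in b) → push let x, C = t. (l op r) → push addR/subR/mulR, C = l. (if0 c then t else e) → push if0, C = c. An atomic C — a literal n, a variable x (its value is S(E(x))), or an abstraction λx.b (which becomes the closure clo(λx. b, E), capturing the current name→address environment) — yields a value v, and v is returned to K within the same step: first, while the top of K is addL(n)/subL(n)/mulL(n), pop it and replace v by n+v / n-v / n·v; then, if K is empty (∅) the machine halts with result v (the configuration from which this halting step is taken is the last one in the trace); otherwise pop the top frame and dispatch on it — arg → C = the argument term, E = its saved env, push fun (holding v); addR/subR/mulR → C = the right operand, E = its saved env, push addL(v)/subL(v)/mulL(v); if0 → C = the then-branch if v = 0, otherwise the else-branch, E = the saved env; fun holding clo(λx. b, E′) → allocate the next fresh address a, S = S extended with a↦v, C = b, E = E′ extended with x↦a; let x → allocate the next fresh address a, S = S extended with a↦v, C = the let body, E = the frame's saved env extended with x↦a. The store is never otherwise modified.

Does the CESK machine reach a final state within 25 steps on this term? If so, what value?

Answer: -6

Execution trace:
[0] <C=(let q = ((let q = -3 in q) + -3) in ((λp. p) ((λz. ((λx. q) q)) q))), E=∅, S=∅, K=∅>
[1] <C=((let q = -3 in q) + -3), E=∅, S=∅, K=[let q]>
[2] <C=(let q = -3 in q), E=∅, S=∅, K=[addR :: let q]>
[3] <C=-3, E=∅, S=∅, K=[let q :: addR :: let q]>
[4] <C=q, E={q↦0}, S={0↦-3}, K=[addR :: let q]>
[5] <C=-3, E=∅, S={0↦-3}, K=[addL(-3) :: let q]>
[6] <C=((λp. p) ((λz. ((λx. q) q)) q)), E={q↦1}, S={0↦-3, 1↦-6}, K=∅>
[7] <C=(λp. p), E={q↦1}, S={0↦-3, 1↦-6}, K=[arg]>
[8] <C=((λz. ((λx. q) q)) q), E={q↦1}, S={0↦-3, 1↦-6}, K=[fun]>
[9] <C=(λz. ((λx. q) q)), E={q↦1}, S={0↦-3, 1↦-6}, K=[arg :: fun]>
[10] <C=q, E={q↦1}, S={0↦-3, 1↦-6}, K=[fun :: fun]>
[11] <C=((λx. q) q), E={z↦2, q↦1}, S={0↦-3, 1↦-6, 2↦-6}, K=[fun]>
[12] <C=(λx. q), E={z↦2, q↦1}, S={0↦-3, 1↦-6, 2↦-6}, K=[arg :: fun]>
[13] <C=q, E={z↦2, q↦1}, S={0↦-3, 1↦-6, 2↦-6}, K=[fun :: fun]>
[14] <C=q, E={x↦3, z↦2, q↦1}, S={0↦-3, 1↦-6, 2↦-6, 3↦-6}, K=[fun]>
[15] <C=p, E={p↦4, q↦1}, S={0↦-3, 1↦-6, 2↦-6, 3↦-6, 4↦-6}, K=∅>
→ final value -6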